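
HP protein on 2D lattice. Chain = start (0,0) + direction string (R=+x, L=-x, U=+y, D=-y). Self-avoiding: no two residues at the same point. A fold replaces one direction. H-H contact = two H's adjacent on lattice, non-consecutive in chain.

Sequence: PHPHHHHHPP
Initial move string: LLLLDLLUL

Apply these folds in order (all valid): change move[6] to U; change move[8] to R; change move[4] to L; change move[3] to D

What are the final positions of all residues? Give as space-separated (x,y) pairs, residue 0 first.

Answer: (0,0) (-1,0) (-2,0) (-3,0) (-3,-1) (-4,-1) (-5,-1) (-5,0) (-5,1) (-4,1)

Derivation:
Initial moves: LLLLDLLUL
Fold: move[6]->U => LLLLDLUUL (positions: [(0, 0), (-1, 0), (-2, 0), (-3, 0), (-4, 0), (-4, -1), (-5, -1), (-5, 0), (-5, 1), (-6, 1)])
Fold: move[8]->R => LLLLDLUUR (positions: [(0, 0), (-1, 0), (-2, 0), (-3, 0), (-4, 0), (-4, -1), (-5, -1), (-5, 0), (-5, 1), (-4, 1)])
Fold: move[4]->L => LLLLLLUUR (positions: [(0, 0), (-1, 0), (-2, 0), (-3, 0), (-4, 0), (-5, 0), (-6, 0), (-6, 1), (-6, 2), (-5, 2)])
Fold: move[3]->D => LLLDLLUUR (positions: [(0, 0), (-1, 0), (-2, 0), (-3, 0), (-3, -1), (-4, -1), (-5, -1), (-5, 0), (-5, 1), (-4, 1)])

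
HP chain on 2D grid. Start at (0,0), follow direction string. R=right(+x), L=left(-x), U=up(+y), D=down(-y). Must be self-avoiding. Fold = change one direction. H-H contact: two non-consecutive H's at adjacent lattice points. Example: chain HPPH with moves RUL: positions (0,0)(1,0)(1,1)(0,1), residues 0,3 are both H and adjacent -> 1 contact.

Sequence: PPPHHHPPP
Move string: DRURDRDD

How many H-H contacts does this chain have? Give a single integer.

Answer: 0

Derivation:
Positions: [(0, 0), (0, -1), (1, -1), (1, 0), (2, 0), (2, -1), (3, -1), (3, -2), (3, -3)]
No H-H contacts found.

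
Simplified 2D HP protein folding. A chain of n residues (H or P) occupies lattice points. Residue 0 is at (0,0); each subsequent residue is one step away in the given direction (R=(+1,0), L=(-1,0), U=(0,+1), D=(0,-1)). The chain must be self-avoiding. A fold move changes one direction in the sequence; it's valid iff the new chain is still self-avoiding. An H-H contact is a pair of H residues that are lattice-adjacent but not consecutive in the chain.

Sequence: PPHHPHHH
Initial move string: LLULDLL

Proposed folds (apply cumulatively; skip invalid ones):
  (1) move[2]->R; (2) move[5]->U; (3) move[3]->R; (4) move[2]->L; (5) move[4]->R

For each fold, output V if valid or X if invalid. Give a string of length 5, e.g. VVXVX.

Initial: LLULDLL -> [(0, 0), (-1, 0), (-2, 0), (-2, 1), (-3, 1), (-3, 0), (-4, 0), (-5, 0)]
Fold 1: move[2]->R => LLRLDLL INVALID (collision), skipped
Fold 2: move[5]->U => LLULDUL INVALID (collision), skipped
Fold 3: move[3]->R => LLURDLL INVALID (collision), skipped
Fold 4: move[2]->L => LLLLDLL VALID
Fold 5: move[4]->R => LLLLRLL INVALID (collision), skipped

Answer: XXXVX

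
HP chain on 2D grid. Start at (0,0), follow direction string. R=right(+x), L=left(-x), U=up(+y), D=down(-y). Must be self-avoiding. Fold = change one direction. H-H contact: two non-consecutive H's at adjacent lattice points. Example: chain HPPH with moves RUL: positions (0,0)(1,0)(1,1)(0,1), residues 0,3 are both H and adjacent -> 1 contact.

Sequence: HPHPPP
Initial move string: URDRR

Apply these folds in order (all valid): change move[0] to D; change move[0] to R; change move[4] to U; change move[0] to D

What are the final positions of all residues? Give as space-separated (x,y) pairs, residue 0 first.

Initial moves: URDRR
Fold: move[0]->D => DRDRR (positions: [(0, 0), (0, -1), (1, -1), (1, -2), (2, -2), (3, -2)])
Fold: move[0]->R => RRDRR (positions: [(0, 0), (1, 0), (2, 0), (2, -1), (3, -1), (4, -1)])
Fold: move[4]->U => RRDRU (positions: [(0, 0), (1, 0), (2, 0), (2, -1), (3, -1), (3, 0)])
Fold: move[0]->D => DRDRU (positions: [(0, 0), (0, -1), (1, -1), (1, -2), (2, -2), (2, -1)])

Answer: (0,0) (0,-1) (1,-1) (1,-2) (2,-2) (2,-1)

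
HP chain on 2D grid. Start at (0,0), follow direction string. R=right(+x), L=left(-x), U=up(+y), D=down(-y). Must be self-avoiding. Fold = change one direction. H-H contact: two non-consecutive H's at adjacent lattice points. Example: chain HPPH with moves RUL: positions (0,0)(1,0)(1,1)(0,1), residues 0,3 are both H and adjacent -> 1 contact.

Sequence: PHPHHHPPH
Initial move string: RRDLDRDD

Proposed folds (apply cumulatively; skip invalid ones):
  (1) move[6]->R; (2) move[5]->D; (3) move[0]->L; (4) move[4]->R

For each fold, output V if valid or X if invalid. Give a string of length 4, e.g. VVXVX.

Initial: RRDLDRDD -> [(0, 0), (1, 0), (2, 0), (2, -1), (1, -1), (1, -2), (2, -2), (2, -3), (2, -4)]
Fold 1: move[6]->R => RRDLDRRD VALID
Fold 2: move[5]->D => RRDLDDRD VALID
Fold 3: move[0]->L => LRDLDDRD INVALID (collision), skipped
Fold 4: move[4]->R => RRDLRDRD INVALID (collision), skipped

Answer: VVXX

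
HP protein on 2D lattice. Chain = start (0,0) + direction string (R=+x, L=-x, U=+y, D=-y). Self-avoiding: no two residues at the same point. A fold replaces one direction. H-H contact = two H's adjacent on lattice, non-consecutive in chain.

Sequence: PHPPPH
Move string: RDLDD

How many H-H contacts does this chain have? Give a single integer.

Positions: [(0, 0), (1, 0), (1, -1), (0, -1), (0, -2), (0, -3)]
No H-H contacts found.

Answer: 0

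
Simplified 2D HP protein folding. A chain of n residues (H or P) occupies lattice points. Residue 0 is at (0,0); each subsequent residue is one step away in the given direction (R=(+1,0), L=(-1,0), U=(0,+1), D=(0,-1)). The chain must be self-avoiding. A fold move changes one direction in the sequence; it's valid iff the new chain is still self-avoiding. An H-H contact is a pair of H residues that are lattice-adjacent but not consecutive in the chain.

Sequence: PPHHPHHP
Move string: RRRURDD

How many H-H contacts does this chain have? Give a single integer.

Answer: 1

Derivation:
Positions: [(0, 0), (1, 0), (2, 0), (3, 0), (3, 1), (4, 1), (4, 0), (4, -1)]
H-H contact: residue 3 @(3,0) - residue 6 @(4, 0)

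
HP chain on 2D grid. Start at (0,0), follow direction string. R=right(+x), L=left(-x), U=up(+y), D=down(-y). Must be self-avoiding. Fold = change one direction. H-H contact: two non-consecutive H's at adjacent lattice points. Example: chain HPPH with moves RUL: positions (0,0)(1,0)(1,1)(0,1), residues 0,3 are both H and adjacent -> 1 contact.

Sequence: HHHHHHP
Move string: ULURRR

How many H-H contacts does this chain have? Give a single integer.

Answer: 1

Derivation:
Positions: [(0, 0), (0, 1), (-1, 1), (-1, 2), (0, 2), (1, 2), (2, 2)]
H-H contact: residue 1 @(0,1) - residue 4 @(0, 2)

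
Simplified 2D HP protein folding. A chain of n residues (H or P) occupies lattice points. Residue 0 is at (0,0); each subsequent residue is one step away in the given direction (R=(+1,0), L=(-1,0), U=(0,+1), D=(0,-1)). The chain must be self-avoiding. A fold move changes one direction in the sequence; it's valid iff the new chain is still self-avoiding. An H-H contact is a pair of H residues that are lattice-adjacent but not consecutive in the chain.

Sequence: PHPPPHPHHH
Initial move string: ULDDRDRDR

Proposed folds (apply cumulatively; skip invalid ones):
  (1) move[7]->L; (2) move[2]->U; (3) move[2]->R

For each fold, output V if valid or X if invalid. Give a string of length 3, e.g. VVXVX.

Initial: ULDDRDRDR -> [(0, 0), (0, 1), (-1, 1), (-1, 0), (-1, -1), (0, -1), (0, -2), (1, -2), (1, -3), (2, -3)]
Fold 1: move[7]->L => ULDDRDRLR INVALID (collision), skipped
Fold 2: move[2]->U => ULUDRDRDR INVALID (collision), skipped
Fold 3: move[2]->R => ULRDRDRDR INVALID (collision), skipped

Answer: XXX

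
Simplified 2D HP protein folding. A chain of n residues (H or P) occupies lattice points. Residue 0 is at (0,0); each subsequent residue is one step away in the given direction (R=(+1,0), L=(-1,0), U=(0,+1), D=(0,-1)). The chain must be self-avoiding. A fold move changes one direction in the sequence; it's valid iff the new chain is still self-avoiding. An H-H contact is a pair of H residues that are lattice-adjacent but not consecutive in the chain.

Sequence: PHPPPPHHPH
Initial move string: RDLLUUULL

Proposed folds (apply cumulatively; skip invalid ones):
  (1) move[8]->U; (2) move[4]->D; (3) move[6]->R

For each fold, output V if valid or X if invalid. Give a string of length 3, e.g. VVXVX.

Initial: RDLLUUULL -> [(0, 0), (1, 0), (1, -1), (0, -1), (-1, -1), (-1, 0), (-1, 1), (-1, 2), (-2, 2), (-3, 2)]
Fold 1: move[8]->U => RDLLUUULU VALID
Fold 2: move[4]->D => RDLLDUULU INVALID (collision), skipped
Fold 3: move[6]->R => RDLLUURLU INVALID (collision), skipped

Answer: VXX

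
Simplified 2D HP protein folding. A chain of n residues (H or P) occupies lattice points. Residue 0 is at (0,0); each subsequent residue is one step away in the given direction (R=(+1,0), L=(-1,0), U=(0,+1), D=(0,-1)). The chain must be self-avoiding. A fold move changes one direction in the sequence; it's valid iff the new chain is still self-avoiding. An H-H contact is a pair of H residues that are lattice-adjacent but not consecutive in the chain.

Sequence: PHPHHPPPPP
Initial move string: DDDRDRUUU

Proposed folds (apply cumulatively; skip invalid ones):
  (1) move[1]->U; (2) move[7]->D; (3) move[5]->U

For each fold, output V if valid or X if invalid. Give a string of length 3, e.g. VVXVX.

Initial: DDDRDRUUU -> [(0, 0), (0, -1), (0, -2), (0, -3), (1, -3), (1, -4), (2, -4), (2, -3), (2, -2), (2, -1)]
Fold 1: move[1]->U => DUDRDRUUU INVALID (collision), skipped
Fold 2: move[7]->D => DDDRDRUDU INVALID (collision), skipped
Fold 3: move[5]->U => DDDRDUUUU INVALID (collision), skipped

Answer: XXX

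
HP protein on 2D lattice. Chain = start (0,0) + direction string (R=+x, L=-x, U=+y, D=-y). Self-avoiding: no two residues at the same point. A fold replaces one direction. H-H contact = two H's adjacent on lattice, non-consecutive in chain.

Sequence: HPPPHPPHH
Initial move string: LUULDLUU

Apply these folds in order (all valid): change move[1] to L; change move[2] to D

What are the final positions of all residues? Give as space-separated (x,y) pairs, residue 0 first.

Initial moves: LUULDLUU
Fold: move[1]->L => LLULDLUU (positions: [(0, 0), (-1, 0), (-2, 0), (-2, 1), (-3, 1), (-3, 0), (-4, 0), (-4, 1), (-4, 2)])
Fold: move[2]->D => LLDLDLUU (positions: [(0, 0), (-1, 0), (-2, 0), (-2, -1), (-3, -1), (-3, -2), (-4, -2), (-4, -1), (-4, 0)])

Answer: (0,0) (-1,0) (-2,0) (-2,-1) (-3,-1) (-3,-2) (-4,-2) (-4,-1) (-4,0)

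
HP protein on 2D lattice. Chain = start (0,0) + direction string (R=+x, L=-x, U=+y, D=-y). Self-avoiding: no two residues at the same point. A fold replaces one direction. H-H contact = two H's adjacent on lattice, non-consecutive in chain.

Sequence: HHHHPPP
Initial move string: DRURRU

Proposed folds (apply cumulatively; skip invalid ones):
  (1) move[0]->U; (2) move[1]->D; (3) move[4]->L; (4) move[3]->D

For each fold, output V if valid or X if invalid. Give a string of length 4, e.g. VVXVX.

Answer: VXXX

Derivation:
Initial: DRURRU -> [(0, 0), (0, -1), (1, -1), (1, 0), (2, 0), (3, 0), (3, 1)]
Fold 1: move[0]->U => URURRU VALID
Fold 2: move[1]->D => UDURRU INVALID (collision), skipped
Fold 3: move[4]->L => URURLU INVALID (collision), skipped
Fold 4: move[3]->D => URUDRU INVALID (collision), skipped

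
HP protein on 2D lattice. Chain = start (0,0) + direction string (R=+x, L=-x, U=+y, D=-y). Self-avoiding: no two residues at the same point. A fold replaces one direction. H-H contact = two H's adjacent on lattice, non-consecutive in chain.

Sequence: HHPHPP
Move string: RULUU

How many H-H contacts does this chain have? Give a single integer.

Positions: [(0, 0), (1, 0), (1, 1), (0, 1), (0, 2), (0, 3)]
H-H contact: residue 0 @(0,0) - residue 3 @(0, 1)

Answer: 1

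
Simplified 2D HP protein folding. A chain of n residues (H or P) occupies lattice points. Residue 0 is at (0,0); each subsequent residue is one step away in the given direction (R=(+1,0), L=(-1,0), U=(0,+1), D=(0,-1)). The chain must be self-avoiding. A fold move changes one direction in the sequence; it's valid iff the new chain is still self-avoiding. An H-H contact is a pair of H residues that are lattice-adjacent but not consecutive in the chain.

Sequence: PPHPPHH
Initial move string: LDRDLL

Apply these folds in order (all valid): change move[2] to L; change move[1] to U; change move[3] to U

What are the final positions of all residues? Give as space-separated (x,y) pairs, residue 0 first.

Answer: (0,0) (-1,0) (-1,1) (-2,1) (-2,2) (-3,2) (-4,2)

Derivation:
Initial moves: LDRDLL
Fold: move[2]->L => LDLDLL (positions: [(0, 0), (-1, 0), (-1, -1), (-2, -1), (-2, -2), (-3, -2), (-4, -2)])
Fold: move[1]->U => LULDLL (positions: [(0, 0), (-1, 0), (-1, 1), (-2, 1), (-2, 0), (-3, 0), (-4, 0)])
Fold: move[3]->U => LULULL (positions: [(0, 0), (-1, 0), (-1, 1), (-2, 1), (-2, 2), (-3, 2), (-4, 2)])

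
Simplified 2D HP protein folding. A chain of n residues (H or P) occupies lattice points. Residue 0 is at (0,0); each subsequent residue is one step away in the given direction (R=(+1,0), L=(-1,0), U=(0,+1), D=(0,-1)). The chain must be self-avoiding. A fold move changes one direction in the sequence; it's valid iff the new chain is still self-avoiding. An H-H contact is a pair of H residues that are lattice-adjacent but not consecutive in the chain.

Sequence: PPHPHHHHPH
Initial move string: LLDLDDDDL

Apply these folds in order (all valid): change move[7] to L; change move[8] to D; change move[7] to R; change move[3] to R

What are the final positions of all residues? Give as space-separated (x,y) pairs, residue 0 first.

Answer: (0,0) (-1,0) (-2,0) (-2,-1) (-1,-1) (-1,-2) (-1,-3) (-1,-4) (0,-4) (0,-5)

Derivation:
Initial moves: LLDLDDDDL
Fold: move[7]->L => LLDLDDDLL (positions: [(0, 0), (-1, 0), (-2, 0), (-2, -1), (-3, -1), (-3, -2), (-3, -3), (-3, -4), (-4, -4), (-5, -4)])
Fold: move[8]->D => LLDLDDDLD (positions: [(0, 0), (-1, 0), (-2, 0), (-2, -1), (-3, -1), (-3, -2), (-3, -3), (-3, -4), (-4, -4), (-4, -5)])
Fold: move[7]->R => LLDLDDDRD (positions: [(0, 0), (-1, 0), (-2, 0), (-2, -1), (-3, -1), (-3, -2), (-3, -3), (-3, -4), (-2, -4), (-2, -5)])
Fold: move[3]->R => LLDRDDDRD (positions: [(0, 0), (-1, 0), (-2, 0), (-2, -1), (-1, -1), (-1, -2), (-1, -3), (-1, -4), (0, -4), (0, -5)])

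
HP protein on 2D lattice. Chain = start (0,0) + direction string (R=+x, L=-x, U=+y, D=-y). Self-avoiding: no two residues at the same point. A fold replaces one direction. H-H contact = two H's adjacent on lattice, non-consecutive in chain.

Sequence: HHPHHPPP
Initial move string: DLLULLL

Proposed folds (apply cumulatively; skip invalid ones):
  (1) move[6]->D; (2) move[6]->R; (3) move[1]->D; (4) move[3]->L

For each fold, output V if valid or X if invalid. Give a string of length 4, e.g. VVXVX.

Answer: VXVV

Derivation:
Initial: DLLULLL -> [(0, 0), (0, -1), (-1, -1), (-2, -1), (-2, 0), (-3, 0), (-4, 0), (-5, 0)]
Fold 1: move[6]->D => DLLULLD VALID
Fold 2: move[6]->R => DLLULLR INVALID (collision), skipped
Fold 3: move[1]->D => DDLULLD VALID
Fold 4: move[3]->L => DDLLLLD VALID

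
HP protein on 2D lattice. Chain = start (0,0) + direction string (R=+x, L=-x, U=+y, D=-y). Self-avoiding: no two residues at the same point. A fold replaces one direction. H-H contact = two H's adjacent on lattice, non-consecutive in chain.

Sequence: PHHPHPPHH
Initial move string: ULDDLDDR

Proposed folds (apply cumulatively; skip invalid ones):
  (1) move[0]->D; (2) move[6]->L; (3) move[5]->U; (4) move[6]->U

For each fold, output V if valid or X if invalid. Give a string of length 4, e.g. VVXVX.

Answer: VXXX

Derivation:
Initial: ULDDLDDR -> [(0, 0), (0, 1), (-1, 1), (-1, 0), (-1, -1), (-2, -1), (-2, -2), (-2, -3), (-1, -3)]
Fold 1: move[0]->D => DLDDLDDR VALID
Fold 2: move[6]->L => DLDDLDLR INVALID (collision), skipped
Fold 3: move[5]->U => DLDDLUDR INVALID (collision), skipped
Fold 4: move[6]->U => DLDDLDUR INVALID (collision), skipped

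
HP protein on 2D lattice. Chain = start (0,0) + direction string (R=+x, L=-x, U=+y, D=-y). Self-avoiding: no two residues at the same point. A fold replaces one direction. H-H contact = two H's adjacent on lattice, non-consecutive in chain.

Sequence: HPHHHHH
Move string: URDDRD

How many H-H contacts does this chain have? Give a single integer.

Positions: [(0, 0), (0, 1), (1, 1), (1, 0), (1, -1), (2, -1), (2, -2)]
H-H contact: residue 0 @(0,0) - residue 3 @(1, 0)

Answer: 1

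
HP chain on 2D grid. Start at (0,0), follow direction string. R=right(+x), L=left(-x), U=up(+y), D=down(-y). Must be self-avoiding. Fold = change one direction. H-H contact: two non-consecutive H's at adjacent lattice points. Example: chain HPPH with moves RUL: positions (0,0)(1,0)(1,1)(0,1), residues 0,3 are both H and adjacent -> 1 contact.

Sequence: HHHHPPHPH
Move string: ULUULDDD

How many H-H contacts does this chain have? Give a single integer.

Positions: [(0, 0), (0, 1), (-1, 1), (-1, 2), (-1, 3), (-2, 3), (-2, 2), (-2, 1), (-2, 0)]
H-H contact: residue 3 @(-1,2) - residue 6 @(-2, 2)

Answer: 1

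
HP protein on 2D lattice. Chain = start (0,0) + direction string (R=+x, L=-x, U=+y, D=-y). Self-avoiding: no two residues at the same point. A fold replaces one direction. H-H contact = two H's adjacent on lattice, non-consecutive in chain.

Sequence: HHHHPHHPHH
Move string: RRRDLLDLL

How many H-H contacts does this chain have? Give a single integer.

Answer: 2

Derivation:
Positions: [(0, 0), (1, 0), (2, 0), (3, 0), (3, -1), (2, -1), (1, -1), (1, -2), (0, -2), (-1, -2)]
H-H contact: residue 1 @(1,0) - residue 6 @(1, -1)
H-H contact: residue 2 @(2,0) - residue 5 @(2, -1)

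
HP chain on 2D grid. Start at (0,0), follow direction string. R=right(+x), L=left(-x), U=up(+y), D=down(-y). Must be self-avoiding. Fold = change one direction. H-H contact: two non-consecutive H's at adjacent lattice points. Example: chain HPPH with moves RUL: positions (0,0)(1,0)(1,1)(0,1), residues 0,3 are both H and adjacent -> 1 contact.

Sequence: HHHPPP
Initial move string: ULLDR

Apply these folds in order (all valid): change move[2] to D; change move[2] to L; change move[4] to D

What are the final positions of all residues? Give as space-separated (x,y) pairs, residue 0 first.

Initial moves: ULLDR
Fold: move[2]->D => ULDDR (positions: [(0, 0), (0, 1), (-1, 1), (-1, 0), (-1, -1), (0, -1)])
Fold: move[2]->L => ULLDR (positions: [(0, 0), (0, 1), (-1, 1), (-2, 1), (-2, 0), (-1, 0)])
Fold: move[4]->D => ULLDD (positions: [(0, 0), (0, 1), (-1, 1), (-2, 1), (-2, 0), (-2, -1)])

Answer: (0,0) (0,1) (-1,1) (-2,1) (-2,0) (-2,-1)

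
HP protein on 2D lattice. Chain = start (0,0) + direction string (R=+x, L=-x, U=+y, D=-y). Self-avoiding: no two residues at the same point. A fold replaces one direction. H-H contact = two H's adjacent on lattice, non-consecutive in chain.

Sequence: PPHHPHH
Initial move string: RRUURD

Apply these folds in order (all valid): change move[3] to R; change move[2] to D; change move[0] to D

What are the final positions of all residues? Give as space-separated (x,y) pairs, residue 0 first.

Initial moves: RRUURD
Fold: move[3]->R => RRURRD (positions: [(0, 0), (1, 0), (2, 0), (2, 1), (3, 1), (4, 1), (4, 0)])
Fold: move[2]->D => RRDRRD (positions: [(0, 0), (1, 0), (2, 0), (2, -1), (3, -1), (4, -1), (4, -2)])
Fold: move[0]->D => DRDRRD (positions: [(0, 0), (0, -1), (1, -1), (1, -2), (2, -2), (3, -2), (3, -3)])

Answer: (0,0) (0,-1) (1,-1) (1,-2) (2,-2) (3,-2) (3,-3)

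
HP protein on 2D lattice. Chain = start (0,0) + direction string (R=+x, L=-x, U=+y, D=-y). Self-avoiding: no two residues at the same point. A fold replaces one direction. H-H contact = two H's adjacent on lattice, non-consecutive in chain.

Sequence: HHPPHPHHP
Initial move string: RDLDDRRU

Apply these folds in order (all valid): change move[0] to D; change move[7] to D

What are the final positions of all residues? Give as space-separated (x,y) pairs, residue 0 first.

Answer: (0,0) (0,-1) (0,-2) (-1,-2) (-1,-3) (-1,-4) (0,-4) (1,-4) (1,-5)

Derivation:
Initial moves: RDLDDRRU
Fold: move[0]->D => DDLDDRRU (positions: [(0, 0), (0, -1), (0, -2), (-1, -2), (-1, -3), (-1, -4), (0, -4), (1, -4), (1, -3)])
Fold: move[7]->D => DDLDDRRD (positions: [(0, 0), (0, -1), (0, -2), (-1, -2), (-1, -3), (-1, -4), (0, -4), (1, -4), (1, -5)])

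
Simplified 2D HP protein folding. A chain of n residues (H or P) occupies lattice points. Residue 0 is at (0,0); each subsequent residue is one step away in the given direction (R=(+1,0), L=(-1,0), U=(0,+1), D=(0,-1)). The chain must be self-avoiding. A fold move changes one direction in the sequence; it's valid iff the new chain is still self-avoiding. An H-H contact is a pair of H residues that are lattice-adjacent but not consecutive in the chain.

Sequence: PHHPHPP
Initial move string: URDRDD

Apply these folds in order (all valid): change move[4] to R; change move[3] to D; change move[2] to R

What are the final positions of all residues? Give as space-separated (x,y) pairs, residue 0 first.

Initial moves: URDRDD
Fold: move[4]->R => URDRRD (positions: [(0, 0), (0, 1), (1, 1), (1, 0), (2, 0), (3, 0), (3, -1)])
Fold: move[3]->D => URDDRD (positions: [(0, 0), (0, 1), (1, 1), (1, 0), (1, -1), (2, -1), (2, -2)])
Fold: move[2]->R => URRDRD (positions: [(0, 0), (0, 1), (1, 1), (2, 1), (2, 0), (3, 0), (3, -1)])

Answer: (0,0) (0,1) (1,1) (2,1) (2,0) (3,0) (3,-1)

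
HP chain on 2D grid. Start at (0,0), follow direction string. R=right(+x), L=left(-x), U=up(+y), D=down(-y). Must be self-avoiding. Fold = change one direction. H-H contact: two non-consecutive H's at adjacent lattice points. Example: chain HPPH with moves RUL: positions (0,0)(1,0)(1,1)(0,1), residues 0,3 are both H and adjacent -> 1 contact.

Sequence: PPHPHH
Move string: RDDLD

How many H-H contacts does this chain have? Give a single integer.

Positions: [(0, 0), (1, 0), (1, -1), (1, -2), (0, -2), (0, -3)]
No H-H contacts found.

Answer: 0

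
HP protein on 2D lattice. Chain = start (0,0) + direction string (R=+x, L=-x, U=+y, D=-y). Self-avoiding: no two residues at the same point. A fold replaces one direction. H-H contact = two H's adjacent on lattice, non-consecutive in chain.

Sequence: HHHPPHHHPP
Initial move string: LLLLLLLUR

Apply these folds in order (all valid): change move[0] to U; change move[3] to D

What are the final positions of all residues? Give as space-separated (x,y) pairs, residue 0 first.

Answer: (0,0) (0,1) (-1,1) (-2,1) (-2,0) (-3,0) (-4,0) (-5,0) (-5,1) (-4,1)

Derivation:
Initial moves: LLLLLLLUR
Fold: move[0]->U => ULLLLLLUR (positions: [(0, 0), (0, 1), (-1, 1), (-2, 1), (-3, 1), (-4, 1), (-5, 1), (-6, 1), (-6, 2), (-5, 2)])
Fold: move[3]->D => ULLDLLLUR (positions: [(0, 0), (0, 1), (-1, 1), (-2, 1), (-2, 0), (-3, 0), (-4, 0), (-5, 0), (-5, 1), (-4, 1)])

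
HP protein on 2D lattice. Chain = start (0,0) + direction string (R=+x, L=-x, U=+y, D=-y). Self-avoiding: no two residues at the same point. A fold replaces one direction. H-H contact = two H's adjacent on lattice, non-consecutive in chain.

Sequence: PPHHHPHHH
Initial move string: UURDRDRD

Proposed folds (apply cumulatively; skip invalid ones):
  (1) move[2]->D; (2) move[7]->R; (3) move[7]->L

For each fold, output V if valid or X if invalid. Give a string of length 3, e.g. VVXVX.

Initial: UURDRDRD -> [(0, 0), (0, 1), (0, 2), (1, 2), (1, 1), (2, 1), (2, 0), (3, 0), (3, -1)]
Fold 1: move[2]->D => UUDDRDRD INVALID (collision), skipped
Fold 2: move[7]->R => UURDRDRR VALID
Fold 3: move[7]->L => UURDRDRL INVALID (collision), skipped

Answer: XVX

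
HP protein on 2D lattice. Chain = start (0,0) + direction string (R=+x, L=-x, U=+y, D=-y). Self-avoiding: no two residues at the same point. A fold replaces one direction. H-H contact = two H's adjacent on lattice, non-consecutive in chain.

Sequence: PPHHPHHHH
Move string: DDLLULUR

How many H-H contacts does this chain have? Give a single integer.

Positions: [(0, 0), (0, -1), (0, -2), (-1, -2), (-2, -2), (-2, -1), (-3, -1), (-3, 0), (-2, 0)]
H-H contact: residue 5 @(-2,-1) - residue 8 @(-2, 0)

Answer: 1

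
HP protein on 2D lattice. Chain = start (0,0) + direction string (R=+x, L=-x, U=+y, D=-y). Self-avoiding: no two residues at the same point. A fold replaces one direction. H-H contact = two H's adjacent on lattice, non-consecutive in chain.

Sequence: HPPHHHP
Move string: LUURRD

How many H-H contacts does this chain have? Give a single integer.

Positions: [(0, 0), (-1, 0), (-1, 1), (-1, 2), (0, 2), (1, 2), (1, 1)]
No H-H contacts found.

Answer: 0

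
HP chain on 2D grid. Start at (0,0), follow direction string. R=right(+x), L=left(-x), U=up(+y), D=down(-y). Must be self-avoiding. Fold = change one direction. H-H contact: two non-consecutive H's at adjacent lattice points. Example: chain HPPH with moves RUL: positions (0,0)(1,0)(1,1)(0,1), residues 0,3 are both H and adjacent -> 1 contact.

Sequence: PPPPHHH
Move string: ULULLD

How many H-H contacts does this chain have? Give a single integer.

Answer: 0

Derivation:
Positions: [(0, 0), (0, 1), (-1, 1), (-1, 2), (-2, 2), (-3, 2), (-3, 1)]
No H-H contacts found.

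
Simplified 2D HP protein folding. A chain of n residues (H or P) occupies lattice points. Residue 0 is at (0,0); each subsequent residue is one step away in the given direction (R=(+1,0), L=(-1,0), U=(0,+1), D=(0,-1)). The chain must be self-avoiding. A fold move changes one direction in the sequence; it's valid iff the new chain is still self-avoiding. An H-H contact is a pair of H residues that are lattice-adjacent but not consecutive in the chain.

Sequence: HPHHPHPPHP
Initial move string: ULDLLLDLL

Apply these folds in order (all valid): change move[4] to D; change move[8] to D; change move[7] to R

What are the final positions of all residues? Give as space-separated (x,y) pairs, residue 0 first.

Answer: (0,0) (0,1) (-1,1) (-1,0) (-2,0) (-2,-1) (-3,-1) (-3,-2) (-2,-2) (-2,-3)

Derivation:
Initial moves: ULDLLLDLL
Fold: move[4]->D => ULDLDLDLL (positions: [(0, 0), (0, 1), (-1, 1), (-1, 0), (-2, 0), (-2, -1), (-3, -1), (-3, -2), (-4, -2), (-5, -2)])
Fold: move[8]->D => ULDLDLDLD (positions: [(0, 0), (0, 1), (-1, 1), (-1, 0), (-2, 0), (-2, -1), (-3, -1), (-3, -2), (-4, -2), (-4, -3)])
Fold: move[7]->R => ULDLDLDRD (positions: [(0, 0), (0, 1), (-1, 1), (-1, 0), (-2, 0), (-2, -1), (-3, -1), (-3, -2), (-2, -2), (-2, -3)])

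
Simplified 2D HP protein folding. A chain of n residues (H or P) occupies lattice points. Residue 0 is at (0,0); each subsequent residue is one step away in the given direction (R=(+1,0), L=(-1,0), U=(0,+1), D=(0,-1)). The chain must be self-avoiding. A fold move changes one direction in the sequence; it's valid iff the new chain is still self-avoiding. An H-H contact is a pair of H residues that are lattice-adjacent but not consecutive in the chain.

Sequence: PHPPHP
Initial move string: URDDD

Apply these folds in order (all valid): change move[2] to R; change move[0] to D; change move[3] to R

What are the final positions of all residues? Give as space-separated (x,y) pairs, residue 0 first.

Initial moves: URDDD
Fold: move[2]->R => URRDD (positions: [(0, 0), (0, 1), (1, 1), (2, 1), (2, 0), (2, -1)])
Fold: move[0]->D => DRRDD (positions: [(0, 0), (0, -1), (1, -1), (2, -1), (2, -2), (2, -3)])
Fold: move[3]->R => DRRRD (positions: [(0, 0), (0, -1), (1, -1), (2, -1), (3, -1), (3, -2)])

Answer: (0,0) (0,-1) (1,-1) (2,-1) (3,-1) (3,-2)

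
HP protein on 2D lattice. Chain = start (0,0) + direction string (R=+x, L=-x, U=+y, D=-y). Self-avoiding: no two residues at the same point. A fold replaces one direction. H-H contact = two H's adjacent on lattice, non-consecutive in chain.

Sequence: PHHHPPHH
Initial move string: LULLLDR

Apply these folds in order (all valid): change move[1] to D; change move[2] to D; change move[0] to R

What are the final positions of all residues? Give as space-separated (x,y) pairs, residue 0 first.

Answer: (0,0) (1,0) (1,-1) (1,-2) (0,-2) (-1,-2) (-1,-3) (0,-3)

Derivation:
Initial moves: LULLLDR
Fold: move[1]->D => LDLLLDR (positions: [(0, 0), (-1, 0), (-1, -1), (-2, -1), (-3, -1), (-4, -1), (-4, -2), (-3, -2)])
Fold: move[2]->D => LDDLLDR (positions: [(0, 0), (-1, 0), (-1, -1), (-1, -2), (-2, -2), (-3, -2), (-3, -3), (-2, -3)])
Fold: move[0]->R => RDDLLDR (positions: [(0, 0), (1, 0), (1, -1), (1, -2), (0, -2), (-1, -2), (-1, -3), (0, -3)])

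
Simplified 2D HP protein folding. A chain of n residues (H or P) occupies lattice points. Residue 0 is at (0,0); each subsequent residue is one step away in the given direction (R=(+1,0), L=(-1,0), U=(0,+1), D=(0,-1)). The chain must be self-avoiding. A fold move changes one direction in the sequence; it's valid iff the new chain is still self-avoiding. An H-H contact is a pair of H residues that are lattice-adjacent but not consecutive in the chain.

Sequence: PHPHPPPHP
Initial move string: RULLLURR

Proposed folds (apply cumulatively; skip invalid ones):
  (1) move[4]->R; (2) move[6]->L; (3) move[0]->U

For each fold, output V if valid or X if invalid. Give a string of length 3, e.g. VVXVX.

Answer: XXV

Derivation:
Initial: RULLLURR -> [(0, 0), (1, 0), (1, 1), (0, 1), (-1, 1), (-2, 1), (-2, 2), (-1, 2), (0, 2)]
Fold 1: move[4]->R => RULLRURR INVALID (collision), skipped
Fold 2: move[6]->L => RULLLULR INVALID (collision), skipped
Fold 3: move[0]->U => UULLLURR VALID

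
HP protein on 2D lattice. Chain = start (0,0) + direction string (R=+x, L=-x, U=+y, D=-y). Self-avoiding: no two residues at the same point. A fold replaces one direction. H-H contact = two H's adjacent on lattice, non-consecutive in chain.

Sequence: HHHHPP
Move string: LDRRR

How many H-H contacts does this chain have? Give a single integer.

Answer: 1

Derivation:
Positions: [(0, 0), (-1, 0), (-1, -1), (0, -1), (1, -1), (2, -1)]
H-H contact: residue 0 @(0,0) - residue 3 @(0, -1)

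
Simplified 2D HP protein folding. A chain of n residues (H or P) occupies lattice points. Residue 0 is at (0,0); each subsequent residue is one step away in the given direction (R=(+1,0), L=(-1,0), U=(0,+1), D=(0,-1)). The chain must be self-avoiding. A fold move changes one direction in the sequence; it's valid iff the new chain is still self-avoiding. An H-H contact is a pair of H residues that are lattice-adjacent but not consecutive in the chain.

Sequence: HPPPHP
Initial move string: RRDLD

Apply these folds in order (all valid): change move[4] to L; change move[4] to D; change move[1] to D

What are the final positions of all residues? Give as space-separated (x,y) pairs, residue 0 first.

Answer: (0,0) (1,0) (1,-1) (1,-2) (0,-2) (0,-3)

Derivation:
Initial moves: RRDLD
Fold: move[4]->L => RRDLL (positions: [(0, 0), (1, 0), (2, 0), (2, -1), (1, -1), (0, -1)])
Fold: move[4]->D => RRDLD (positions: [(0, 0), (1, 0), (2, 0), (2, -1), (1, -1), (1, -2)])
Fold: move[1]->D => RDDLD (positions: [(0, 0), (1, 0), (1, -1), (1, -2), (0, -2), (0, -3)])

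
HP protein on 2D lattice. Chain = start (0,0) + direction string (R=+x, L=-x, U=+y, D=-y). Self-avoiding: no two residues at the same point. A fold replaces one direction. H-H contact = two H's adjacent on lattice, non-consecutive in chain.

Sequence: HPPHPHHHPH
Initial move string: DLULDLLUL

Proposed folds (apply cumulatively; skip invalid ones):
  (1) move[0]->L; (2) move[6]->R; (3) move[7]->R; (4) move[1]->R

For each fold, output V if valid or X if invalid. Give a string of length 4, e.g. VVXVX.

Initial: DLULDLLUL -> [(0, 0), (0, -1), (-1, -1), (-1, 0), (-2, 0), (-2, -1), (-3, -1), (-4, -1), (-4, 0), (-5, 0)]
Fold 1: move[0]->L => LLULDLLUL VALID
Fold 2: move[6]->R => LLULDLRUL INVALID (collision), skipped
Fold 3: move[7]->R => LLULDLLRL INVALID (collision), skipped
Fold 4: move[1]->R => LRULDLLUL INVALID (collision), skipped

Answer: VXXX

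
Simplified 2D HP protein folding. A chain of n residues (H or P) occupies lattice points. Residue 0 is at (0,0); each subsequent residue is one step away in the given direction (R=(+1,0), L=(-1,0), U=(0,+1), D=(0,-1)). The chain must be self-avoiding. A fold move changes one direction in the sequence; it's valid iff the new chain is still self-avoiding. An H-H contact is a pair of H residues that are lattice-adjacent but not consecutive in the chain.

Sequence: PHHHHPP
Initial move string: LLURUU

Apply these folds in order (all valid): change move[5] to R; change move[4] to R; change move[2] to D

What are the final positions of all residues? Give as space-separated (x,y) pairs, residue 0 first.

Answer: (0,0) (-1,0) (-2,0) (-2,-1) (-1,-1) (0,-1) (1,-1)

Derivation:
Initial moves: LLURUU
Fold: move[5]->R => LLURUR (positions: [(0, 0), (-1, 0), (-2, 0), (-2, 1), (-1, 1), (-1, 2), (0, 2)])
Fold: move[4]->R => LLURRR (positions: [(0, 0), (-1, 0), (-2, 0), (-2, 1), (-1, 1), (0, 1), (1, 1)])
Fold: move[2]->D => LLDRRR (positions: [(0, 0), (-1, 0), (-2, 0), (-2, -1), (-1, -1), (0, -1), (1, -1)])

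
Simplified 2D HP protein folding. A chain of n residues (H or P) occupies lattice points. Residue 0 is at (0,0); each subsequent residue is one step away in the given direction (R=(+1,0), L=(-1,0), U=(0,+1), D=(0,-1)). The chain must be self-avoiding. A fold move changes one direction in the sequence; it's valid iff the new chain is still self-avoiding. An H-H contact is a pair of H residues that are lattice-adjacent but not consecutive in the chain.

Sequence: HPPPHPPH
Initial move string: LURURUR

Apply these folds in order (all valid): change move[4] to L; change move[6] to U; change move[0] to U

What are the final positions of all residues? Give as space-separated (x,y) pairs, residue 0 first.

Initial moves: LURURUR
Fold: move[4]->L => LURULUR (positions: [(0, 0), (-1, 0), (-1, 1), (0, 1), (0, 2), (-1, 2), (-1, 3), (0, 3)])
Fold: move[6]->U => LURULUU (positions: [(0, 0), (-1, 0), (-1, 1), (0, 1), (0, 2), (-1, 2), (-1, 3), (-1, 4)])
Fold: move[0]->U => UURULUU (positions: [(0, 0), (0, 1), (0, 2), (1, 2), (1, 3), (0, 3), (0, 4), (0, 5)])

Answer: (0,0) (0,1) (0,2) (1,2) (1,3) (0,3) (0,4) (0,5)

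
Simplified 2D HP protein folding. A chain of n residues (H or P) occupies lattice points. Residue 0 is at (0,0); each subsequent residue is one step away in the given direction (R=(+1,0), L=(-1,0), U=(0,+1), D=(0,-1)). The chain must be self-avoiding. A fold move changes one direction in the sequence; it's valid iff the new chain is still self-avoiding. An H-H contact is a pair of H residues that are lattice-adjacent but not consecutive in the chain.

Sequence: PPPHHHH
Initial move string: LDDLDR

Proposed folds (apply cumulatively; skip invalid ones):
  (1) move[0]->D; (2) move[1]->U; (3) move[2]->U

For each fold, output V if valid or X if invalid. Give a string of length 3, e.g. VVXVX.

Initial: LDDLDR -> [(0, 0), (-1, 0), (-1, -1), (-1, -2), (-2, -2), (-2, -3), (-1, -3)]
Fold 1: move[0]->D => DDDLDR VALID
Fold 2: move[1]->U => DUDLDR INVALID (collision), skipped
Fold 3: move[2]->U => DDULDR INVALID (collision), skipped

Answer: VXX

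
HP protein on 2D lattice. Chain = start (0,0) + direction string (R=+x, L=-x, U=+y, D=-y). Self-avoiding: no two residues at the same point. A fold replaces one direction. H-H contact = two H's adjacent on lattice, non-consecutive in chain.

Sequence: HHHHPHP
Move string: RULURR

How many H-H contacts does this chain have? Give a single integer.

Answer: 2

Derivation:
Positions: [(0, 0), (1, 0), (1, 1), (0, 1), (0, 2), (1, 2), (2, 2)]
H-H contact: residue 0 @(0,0) - residue 3 @(0, 1)
H-H contact: residue 2 @(1,1) - residue 5 @(1, 2)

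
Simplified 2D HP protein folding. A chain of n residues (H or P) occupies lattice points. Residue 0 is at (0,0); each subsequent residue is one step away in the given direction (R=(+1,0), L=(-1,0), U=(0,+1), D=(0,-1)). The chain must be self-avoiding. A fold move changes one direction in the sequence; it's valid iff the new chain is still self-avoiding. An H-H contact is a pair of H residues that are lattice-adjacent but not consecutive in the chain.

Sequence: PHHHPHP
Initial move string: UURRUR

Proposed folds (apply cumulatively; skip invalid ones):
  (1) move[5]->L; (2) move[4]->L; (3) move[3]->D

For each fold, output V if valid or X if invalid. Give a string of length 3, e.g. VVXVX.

Answer: VXX

Derivation:
Initial: UURRUR -> [(0, 0), (0, 1), (0, 2), (1, 2), (2, 2), (2, 3), (3, 3)]
Fold 1: move[5]->L => UURRUL VALID
Fold 2: move[4]->L => UURRLL INVALID (collision), skipped
Fold 3: move[3]->D => UURDUL INVALID (collision), skipped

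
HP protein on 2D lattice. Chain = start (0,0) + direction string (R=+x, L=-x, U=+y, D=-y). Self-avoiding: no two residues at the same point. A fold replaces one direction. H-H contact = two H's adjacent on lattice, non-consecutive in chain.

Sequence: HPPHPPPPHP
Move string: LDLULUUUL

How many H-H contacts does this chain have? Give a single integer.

Positions: [(0, 0), (-1, 0), (-1, -1), (-2, -1), (-2, 0), (-3, 0), (-3, 1), (-3, 2), (-3, 3), (-4, 3)]
No H-H contacts found.

Answer: 0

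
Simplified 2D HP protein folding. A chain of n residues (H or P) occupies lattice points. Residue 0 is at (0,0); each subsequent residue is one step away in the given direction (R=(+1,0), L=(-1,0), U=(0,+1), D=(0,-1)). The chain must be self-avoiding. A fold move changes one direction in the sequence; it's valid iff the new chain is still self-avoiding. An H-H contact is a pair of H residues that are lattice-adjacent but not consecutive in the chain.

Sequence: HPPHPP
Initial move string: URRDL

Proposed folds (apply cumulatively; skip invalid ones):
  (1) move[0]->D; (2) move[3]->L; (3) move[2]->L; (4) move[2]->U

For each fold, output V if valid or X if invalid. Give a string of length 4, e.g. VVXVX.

Answer: VXXX

Derivation:
Initial: URRDL -> [(0, 0), (0, 1), (1, 1), (2, 1), (2, 0), (1, 0)]
Fold 1: move[0]->D => DRRDL VALID
Fold 2: move[3]->L => DRRLL INVALID (collision), skipped
Fold 3: move[2]->L => DRLDL INVALID (collision), skipped
Fold 4: move[2]->U => DRUDL INVALID (collision), skipped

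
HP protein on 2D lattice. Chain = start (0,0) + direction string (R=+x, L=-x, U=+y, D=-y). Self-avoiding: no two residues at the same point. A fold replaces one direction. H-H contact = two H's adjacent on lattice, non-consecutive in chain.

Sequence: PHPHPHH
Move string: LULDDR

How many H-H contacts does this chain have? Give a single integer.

Positions: [(0, 0), (-1, 0), (-1, 1), (-2, 1), (-2, 0), (-2, -1), (-1, -1)]
H-H contact: residue 1 @(-1,0) - residue 6 @(-1, -1)

Answer: 1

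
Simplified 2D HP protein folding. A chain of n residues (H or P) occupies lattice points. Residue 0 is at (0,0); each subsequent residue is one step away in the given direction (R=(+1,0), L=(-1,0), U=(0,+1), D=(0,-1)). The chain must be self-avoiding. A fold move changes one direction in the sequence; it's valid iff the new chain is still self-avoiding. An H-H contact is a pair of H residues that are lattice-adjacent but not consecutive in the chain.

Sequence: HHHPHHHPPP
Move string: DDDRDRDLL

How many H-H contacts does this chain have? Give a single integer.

Answer: 0

Derivation:
Positions: [(0, 0), (0, -1), (0, -2), (0, -3), (1, -3), (1, -4), (2, -4), (2, -5), (1, -5), (0, -5)]
No H-H contacts found.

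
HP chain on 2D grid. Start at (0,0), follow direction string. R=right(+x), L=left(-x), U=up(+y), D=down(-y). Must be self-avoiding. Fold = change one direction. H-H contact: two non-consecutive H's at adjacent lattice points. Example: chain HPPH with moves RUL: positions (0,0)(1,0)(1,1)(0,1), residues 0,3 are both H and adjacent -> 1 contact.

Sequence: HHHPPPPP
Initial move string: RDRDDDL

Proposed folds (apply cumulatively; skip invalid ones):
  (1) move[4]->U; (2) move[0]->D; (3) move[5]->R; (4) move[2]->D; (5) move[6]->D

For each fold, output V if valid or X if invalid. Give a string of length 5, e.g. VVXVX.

Initial: RDRDDDL -> [(0, 0), (1, 0), (1, -1), (2, -1), (2, -2), (2, -3), (2, -4), (1, -4)]
Fold 1: move[4]->U => RDRDUDL INVALID (collision), skipped
Fold 2: move[0]->D => DDRDDDL VALID
Fold 3: move[5]->R => DDRDDRL INVALID (collision), skipped
Fold 4: move[2]->D => DDDDDDL VALID
Fold 5: move[6]->D => DDDDDDD VALID

Answer: XVXVV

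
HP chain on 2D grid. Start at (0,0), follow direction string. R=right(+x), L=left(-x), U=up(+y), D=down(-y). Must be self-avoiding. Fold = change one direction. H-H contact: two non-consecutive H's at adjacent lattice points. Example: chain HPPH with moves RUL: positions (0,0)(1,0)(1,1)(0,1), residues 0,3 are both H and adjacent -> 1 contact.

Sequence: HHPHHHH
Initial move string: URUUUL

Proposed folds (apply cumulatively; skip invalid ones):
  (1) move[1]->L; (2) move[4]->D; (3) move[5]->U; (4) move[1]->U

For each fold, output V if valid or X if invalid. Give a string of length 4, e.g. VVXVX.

Answer: VXVV

Derivation:
Initial: URUUUL -> [(0, 0), (0, 1), (1, 1), (1, 2), (1, 3), (1, 4), (0, 4)]
Fold 1: move[1]->L => ULUUUL VALID
Fold 2: move[4]->D => ULUUDL INVALID (collision), skipped
Fold 3: move[5]->U => ULUUUU VALID
Fold 4: move[1]->U => UUUUUU VALID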